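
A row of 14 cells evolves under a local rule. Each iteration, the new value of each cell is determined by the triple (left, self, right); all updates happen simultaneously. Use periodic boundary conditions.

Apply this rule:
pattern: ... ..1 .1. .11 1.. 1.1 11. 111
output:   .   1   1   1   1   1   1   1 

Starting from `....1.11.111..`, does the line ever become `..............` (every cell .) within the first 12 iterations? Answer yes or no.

no

iteration 1: ...1111111111.
iteration 2: ..111111111111
iteration 3: 11111111111111
iteration 4: 11111111111111  (fixed point — unchanged through iteration 12)
iteration 12 is 11111111111111, still not uniform .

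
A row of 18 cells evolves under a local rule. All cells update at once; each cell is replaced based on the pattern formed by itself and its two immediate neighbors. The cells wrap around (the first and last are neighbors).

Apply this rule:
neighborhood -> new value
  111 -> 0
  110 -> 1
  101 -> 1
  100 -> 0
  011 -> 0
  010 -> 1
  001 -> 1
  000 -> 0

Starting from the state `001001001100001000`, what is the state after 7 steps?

011011010100011000
101101111100101000
110110000101111001
011010001110001010
101110010010011110
110010110110100011
010111011011100100

010111011011100100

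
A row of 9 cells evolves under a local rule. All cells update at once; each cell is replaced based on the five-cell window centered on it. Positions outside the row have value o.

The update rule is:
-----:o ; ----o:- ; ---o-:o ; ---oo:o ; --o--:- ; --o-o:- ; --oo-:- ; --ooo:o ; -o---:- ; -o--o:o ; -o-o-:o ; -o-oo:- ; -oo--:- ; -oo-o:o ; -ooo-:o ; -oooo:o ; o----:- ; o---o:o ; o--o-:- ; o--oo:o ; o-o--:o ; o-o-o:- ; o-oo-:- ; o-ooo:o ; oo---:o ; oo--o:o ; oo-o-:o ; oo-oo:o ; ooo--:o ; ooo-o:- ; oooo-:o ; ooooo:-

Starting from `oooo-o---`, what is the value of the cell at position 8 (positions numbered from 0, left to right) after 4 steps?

o

--o-oo-oo
o----oooo
oo--ooo--
ooooooooo
position 8 holds o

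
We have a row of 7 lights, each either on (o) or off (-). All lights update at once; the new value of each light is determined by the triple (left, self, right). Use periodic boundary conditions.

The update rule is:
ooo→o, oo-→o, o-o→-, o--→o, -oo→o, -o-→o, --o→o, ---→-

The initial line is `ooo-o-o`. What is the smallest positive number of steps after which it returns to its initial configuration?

1

ooo-o-o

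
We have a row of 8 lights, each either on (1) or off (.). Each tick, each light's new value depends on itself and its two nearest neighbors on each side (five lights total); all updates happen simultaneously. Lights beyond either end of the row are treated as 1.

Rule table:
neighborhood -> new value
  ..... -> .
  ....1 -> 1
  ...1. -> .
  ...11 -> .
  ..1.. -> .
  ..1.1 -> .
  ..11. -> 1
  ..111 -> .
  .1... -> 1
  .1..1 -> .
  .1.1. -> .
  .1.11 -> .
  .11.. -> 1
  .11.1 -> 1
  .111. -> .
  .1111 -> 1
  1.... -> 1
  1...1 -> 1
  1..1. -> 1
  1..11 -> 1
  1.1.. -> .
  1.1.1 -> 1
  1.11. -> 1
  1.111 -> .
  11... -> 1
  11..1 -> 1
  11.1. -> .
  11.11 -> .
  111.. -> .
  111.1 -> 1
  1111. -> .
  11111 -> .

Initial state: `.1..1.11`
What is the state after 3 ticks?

...1...1
11..11..
..111111

..111111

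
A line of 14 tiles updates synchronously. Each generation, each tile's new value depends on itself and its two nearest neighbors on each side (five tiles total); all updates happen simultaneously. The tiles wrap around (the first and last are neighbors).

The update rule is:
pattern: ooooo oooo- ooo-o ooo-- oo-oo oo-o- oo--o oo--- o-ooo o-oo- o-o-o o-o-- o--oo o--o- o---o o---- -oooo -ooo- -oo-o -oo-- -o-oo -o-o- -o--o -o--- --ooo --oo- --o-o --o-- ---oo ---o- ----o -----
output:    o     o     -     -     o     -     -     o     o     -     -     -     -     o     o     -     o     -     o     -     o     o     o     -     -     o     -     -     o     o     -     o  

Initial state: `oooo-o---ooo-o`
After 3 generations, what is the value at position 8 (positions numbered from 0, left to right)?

o

ooo----oo---oo
oo-o--oo-ooo-o
----o-oooo--oo
position 8 holds o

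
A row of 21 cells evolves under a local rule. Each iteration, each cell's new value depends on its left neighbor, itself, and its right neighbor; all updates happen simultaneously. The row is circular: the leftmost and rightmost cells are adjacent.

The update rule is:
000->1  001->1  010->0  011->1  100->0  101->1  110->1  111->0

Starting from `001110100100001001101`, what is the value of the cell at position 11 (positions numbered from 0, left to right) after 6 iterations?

011011001001110011110
111111010011010110010
100001100111101110101
101111101100111011011
111000111101101111110
101011100111111000011
position 11 holds 1

1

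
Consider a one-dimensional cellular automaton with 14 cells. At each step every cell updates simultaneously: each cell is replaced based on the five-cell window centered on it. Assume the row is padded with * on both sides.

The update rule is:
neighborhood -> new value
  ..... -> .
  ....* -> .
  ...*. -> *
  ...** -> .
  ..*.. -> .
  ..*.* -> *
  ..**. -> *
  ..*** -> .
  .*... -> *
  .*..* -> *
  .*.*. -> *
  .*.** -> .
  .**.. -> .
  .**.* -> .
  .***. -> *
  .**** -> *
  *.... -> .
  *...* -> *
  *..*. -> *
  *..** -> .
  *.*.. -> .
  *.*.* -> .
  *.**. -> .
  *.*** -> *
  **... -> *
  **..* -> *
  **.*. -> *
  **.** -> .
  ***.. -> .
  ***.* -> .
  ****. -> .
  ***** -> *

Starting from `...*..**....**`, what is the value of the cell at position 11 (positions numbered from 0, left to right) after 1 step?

.

***.*.*.*....*
position 11 holds .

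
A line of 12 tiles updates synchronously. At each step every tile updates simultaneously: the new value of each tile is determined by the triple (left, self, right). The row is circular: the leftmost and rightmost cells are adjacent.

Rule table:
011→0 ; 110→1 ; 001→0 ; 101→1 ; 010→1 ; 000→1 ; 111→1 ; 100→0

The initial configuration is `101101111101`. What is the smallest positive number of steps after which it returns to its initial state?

12

step 1: 110110111110
step 2: 011011011111
step 3: 101101101111
step 4: 110110110111
step 5: 111011011011
step 6: 111101101101
step 7: 111110110110
step 8: 011111011011
step 9: 101111101101
step 10: 110111110110
step 11: 011011111011
step 12: 101101111101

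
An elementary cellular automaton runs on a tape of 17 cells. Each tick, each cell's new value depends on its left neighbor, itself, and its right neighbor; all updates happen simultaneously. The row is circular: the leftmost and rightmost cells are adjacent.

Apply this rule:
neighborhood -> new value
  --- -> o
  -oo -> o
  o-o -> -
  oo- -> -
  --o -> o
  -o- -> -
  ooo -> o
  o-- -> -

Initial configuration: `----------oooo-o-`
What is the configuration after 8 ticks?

ooooooooooooo----
oooooooooooo--ooo
ooooooooooo--oooo
oooooooooo--ooooo
ooooooooo--oooooo
oooooooo--ooooooo
ooooooo--oooooooo
oooooo--ooooooooo

oooooo--ooooooooo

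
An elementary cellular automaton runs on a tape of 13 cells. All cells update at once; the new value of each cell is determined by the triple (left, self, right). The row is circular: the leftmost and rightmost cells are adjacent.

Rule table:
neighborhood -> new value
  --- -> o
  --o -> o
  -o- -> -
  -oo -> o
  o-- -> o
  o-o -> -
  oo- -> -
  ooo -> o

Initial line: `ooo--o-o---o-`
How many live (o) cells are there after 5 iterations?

8

oo-oo---ooo--
o--o-ooooo-oo
-oo--oooo--oo
-o-ooooo-ooo-
o--oooo--oo-o
count of o: 8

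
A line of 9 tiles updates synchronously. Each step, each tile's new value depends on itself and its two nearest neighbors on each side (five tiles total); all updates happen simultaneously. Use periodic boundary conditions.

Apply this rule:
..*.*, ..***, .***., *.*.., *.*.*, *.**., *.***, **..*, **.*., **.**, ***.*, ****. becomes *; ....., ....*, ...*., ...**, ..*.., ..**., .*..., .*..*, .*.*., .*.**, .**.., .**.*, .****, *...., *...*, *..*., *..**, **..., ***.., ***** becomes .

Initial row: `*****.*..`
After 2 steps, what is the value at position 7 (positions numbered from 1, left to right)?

*..****..
...*.*.*.
position 7 holds .

.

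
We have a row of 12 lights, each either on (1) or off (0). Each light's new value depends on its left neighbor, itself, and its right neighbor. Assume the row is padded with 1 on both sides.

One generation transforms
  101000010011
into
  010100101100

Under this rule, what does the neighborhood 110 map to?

0

At position 0 the neighborhood is 110; the next row has 0 there.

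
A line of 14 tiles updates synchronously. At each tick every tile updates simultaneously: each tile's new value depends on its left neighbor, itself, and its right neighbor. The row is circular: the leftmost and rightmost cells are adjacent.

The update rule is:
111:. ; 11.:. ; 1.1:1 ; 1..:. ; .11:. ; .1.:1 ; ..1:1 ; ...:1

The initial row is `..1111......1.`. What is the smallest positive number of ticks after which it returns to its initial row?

28

11.....111111.
...1111......1
.11.....111111
1...1111......
1.11.....11111
.1...1111.....
11.11.....1111
..1...1111....
111.11.....111
...1...1111...
1111.11.....11
....1...1111..
11111.11.....1
.....1...1111.
111111.11.....
......1...1111
.111111.11....
1......1...111
..111111.11...
11......1...11
...111111.11..
111......1...1
....111111.11.
1111......1...
.....111111.11
.1111......1..
1.....111111.1
..1111......1.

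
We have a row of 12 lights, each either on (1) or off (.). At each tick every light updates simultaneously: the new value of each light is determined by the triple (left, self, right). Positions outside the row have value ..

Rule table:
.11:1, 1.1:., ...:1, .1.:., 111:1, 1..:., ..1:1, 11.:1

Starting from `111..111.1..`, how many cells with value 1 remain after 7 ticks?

9

111.1111...1
111.1111.11.
111.1111.11.  (fixed point — unchanged through tick 7)
count of 1: 9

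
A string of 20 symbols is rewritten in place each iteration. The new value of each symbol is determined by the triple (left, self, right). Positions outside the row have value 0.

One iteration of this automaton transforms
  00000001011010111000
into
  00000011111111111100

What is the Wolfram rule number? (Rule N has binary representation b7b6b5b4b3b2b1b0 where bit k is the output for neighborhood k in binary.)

254

position 15: 111 → 1  (bit 7 = 1)
position 10: 110 → 1  (bit 6 = 1)
position 8: 101 → 1  (bit 5 = 1)
position 17: 100 → 1  (bit 4 = 1)
position 9: 011 → 1  (bit 3 = 1)
position 7: 010 → 1  (bit 2 = 1)
position 6: 001 → 1  (bit 1 = 1)
position 0: 000 → 0  (bit 0 = 0)
bits b7..b0 = 11111110 = 254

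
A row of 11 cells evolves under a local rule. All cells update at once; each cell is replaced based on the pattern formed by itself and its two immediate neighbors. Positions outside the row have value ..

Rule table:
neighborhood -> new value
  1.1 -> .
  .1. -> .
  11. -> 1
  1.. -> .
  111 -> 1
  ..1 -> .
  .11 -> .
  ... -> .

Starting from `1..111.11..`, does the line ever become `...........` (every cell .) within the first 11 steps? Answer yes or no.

step 1: ....11..1..
step 2: .....1.....
step 3: ...........
all cells are . at step 3

yes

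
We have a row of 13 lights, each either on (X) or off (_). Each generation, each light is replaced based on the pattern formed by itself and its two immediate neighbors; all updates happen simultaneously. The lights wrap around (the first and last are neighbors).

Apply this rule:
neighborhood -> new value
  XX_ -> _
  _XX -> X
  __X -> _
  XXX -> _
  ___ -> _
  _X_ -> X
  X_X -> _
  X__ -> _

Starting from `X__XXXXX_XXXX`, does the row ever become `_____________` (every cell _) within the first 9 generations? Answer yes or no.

no

generation 1: ___X_____X___
generation 2: ___X_____X___  (fixed point — unchanged through generation 9)
generation 9 is ___X_____X___, still not uniform _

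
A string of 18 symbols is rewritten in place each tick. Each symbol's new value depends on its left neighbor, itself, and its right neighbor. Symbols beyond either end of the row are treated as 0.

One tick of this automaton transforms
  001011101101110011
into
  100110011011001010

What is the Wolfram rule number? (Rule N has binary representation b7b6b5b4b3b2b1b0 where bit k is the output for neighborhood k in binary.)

position 5: 111 → 0  (bit 7 = 0)
position 6: 110 → 0  (bit 6 = 0)
position 3: 101 → 1  (bit 5 = 1)
position 14: 100 → 1  (bit 4 = 1)
position 4: 011 → 1  (bit 3 = 1)
position 2: 010 → 0  (bit 2 = 0)
position 1: 001 → 0  (bit 1 = 0)
position 0: 000 → 1  (bit 0 = 1)
bits b7..b0 = 00111001 = 57

57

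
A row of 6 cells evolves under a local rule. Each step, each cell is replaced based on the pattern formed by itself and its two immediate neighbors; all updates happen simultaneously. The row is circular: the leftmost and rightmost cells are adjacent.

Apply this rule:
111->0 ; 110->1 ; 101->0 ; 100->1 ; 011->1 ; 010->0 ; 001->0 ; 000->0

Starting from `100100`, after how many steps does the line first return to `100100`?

010010
001001
100100

3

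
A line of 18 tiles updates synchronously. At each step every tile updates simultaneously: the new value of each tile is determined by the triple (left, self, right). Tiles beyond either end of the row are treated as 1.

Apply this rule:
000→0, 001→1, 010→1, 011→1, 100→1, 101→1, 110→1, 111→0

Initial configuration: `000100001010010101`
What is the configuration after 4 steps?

111011111100000011

step 1: 101110011111111111
step 2: 111011110000000000
step 3: 001110011000000001
step 4: 111011111100000011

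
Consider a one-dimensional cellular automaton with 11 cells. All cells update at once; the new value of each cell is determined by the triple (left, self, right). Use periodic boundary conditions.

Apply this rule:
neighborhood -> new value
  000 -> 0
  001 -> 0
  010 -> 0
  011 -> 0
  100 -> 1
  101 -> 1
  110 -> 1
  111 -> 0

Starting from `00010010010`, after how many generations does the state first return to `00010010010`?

11

00001001001
10000100100
01000010010
00100001001
10010000100
01001000010
00100100001
10010010000
01001001000
00100100100
00010010010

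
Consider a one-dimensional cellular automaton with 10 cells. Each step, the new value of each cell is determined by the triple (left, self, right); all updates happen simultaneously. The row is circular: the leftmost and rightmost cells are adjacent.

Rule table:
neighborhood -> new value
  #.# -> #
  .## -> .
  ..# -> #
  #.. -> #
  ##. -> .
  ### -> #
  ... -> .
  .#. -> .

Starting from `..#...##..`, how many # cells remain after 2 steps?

step 1: .#.#.#..#.
step 2: #.#.#.##.#
count of #: 6

6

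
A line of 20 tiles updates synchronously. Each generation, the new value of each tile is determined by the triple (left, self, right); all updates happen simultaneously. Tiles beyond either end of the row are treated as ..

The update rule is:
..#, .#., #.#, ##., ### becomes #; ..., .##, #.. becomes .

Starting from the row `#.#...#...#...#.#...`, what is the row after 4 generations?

##.############.#...

###..##..##..####...
.##.#.#.#.#.#.###...
#.############.##...
##.############.#...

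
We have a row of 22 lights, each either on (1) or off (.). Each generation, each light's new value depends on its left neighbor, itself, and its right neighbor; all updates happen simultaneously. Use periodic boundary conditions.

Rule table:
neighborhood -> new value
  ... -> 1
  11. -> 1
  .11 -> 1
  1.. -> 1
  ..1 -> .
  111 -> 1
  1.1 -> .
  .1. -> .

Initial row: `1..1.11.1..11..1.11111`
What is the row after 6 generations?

1111.11111.11111.11111

generation 1: 11...11..1.111...11111
generation 2: 1111.111...11111.11111
generation 3: 1111.11111.11111.11111
generation 4: 1111.11111.11111.11111  (fixed point — unchanged through generation 6)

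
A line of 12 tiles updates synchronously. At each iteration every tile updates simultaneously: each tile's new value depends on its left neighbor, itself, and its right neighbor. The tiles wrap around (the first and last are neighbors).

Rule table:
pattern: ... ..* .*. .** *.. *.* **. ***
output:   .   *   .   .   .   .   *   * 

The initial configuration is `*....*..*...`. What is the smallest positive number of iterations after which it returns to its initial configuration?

....*..*...*
...*..*...*.
..*..*...*..
.*..*...*...
*..*...*....
..*...*....*
.*...*....*.
*...*....*..
...*....*..*
..*....*..*.
.*....*..*..
*....*..*...

12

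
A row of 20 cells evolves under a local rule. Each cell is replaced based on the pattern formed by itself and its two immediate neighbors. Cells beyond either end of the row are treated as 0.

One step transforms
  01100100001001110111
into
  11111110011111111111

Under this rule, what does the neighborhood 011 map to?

At position 1 the neighborhood is 011; the next row has 1 there.

1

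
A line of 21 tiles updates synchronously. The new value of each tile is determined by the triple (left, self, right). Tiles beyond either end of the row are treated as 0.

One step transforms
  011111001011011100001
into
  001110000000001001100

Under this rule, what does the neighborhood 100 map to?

0

At position 6 the neighborhood is 100; the next row has 0 there.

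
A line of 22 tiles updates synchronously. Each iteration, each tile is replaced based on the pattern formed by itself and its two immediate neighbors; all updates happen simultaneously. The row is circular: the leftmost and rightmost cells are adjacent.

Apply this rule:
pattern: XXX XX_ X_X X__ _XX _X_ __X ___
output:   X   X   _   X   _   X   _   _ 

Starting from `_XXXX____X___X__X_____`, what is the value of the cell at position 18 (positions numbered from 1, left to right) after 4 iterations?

iteration 1: __XXXX___XX__XX_XX____
iteration 2: ___XXXX___XX__X__XX___
iteration 3: ____XXXX___XX_XX__XX__
iteration 4: _____XXXX___X__XX__XX_
position 18 holds _

_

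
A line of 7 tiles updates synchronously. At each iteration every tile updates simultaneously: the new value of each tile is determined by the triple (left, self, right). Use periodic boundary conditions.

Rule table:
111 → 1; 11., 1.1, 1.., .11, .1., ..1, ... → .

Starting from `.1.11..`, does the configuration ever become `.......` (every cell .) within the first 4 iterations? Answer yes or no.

.......
all cells are . at iteration 1

yes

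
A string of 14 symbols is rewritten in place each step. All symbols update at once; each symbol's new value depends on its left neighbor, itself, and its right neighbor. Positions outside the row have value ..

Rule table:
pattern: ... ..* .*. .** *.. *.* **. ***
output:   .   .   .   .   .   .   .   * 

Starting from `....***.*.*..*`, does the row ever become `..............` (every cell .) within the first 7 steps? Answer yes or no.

.....*........
..............
all cells are . at step 2

yes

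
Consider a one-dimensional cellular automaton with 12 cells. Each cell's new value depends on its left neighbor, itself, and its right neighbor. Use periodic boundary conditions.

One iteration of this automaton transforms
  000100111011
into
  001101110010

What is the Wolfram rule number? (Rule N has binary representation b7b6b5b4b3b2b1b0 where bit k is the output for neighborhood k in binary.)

position 7: 111 → 1  (bit 7 = 1)
position 8: 110 → 0  (bit 6 = 0)
position 9: 101 → 0  (bit 5 = 0)
position 0: 100 → 0  (bit 4 = 0)
position 6: 011 → 1  (bit 3 = 1)
position 3: 010 → 1  (bit 2 = 1)
position 2: 001 → 1  (bit 1 = 1)
position 1: 000 → 0  (bit 0 = 0)
bits b7..b0 = 10001110 = 142

142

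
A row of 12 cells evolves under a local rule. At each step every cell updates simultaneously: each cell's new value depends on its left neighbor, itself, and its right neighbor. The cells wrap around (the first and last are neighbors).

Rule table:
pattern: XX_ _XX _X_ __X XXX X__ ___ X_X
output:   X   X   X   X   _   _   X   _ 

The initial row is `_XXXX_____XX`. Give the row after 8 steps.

_X__X_XXXXXX
_X_XX_X____X
_X_XX_X_XXXX
_X_XX_X_X__X
_X_XX_X_X_XX
_X_XX_X_X_XX  (fixed point — unchanged through step 8)

_X_XX_X_X_XX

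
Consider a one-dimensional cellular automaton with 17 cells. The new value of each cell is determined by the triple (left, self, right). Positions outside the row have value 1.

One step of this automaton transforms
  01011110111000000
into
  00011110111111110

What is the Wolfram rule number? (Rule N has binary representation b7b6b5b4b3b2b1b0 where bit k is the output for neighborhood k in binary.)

217

position 4: 111 → 1  (bit 7 = 1)
position 6: 110 → 1  (bit 6 = 1)
position 0: 101 → 0  (bit 5 = 0)
position 11: 100 → 1  (bit 4 = 1)
position 3: 011 → 1  (bit 3 = 1)
position 1: 010 → 0  (bit 2 = 0)
position 16: 001 → 0  (bit 1 = 0)
position 12: 000 → 1  (bit 0 = 1)
bits b7..b0 = 11011001 = 217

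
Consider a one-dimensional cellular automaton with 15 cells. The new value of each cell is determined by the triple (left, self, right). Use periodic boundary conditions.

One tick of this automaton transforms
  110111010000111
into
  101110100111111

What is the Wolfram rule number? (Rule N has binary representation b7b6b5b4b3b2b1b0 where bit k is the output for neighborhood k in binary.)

position 0: 111 → 1  (bit 7 = 1)
position 1: 110 → 0  (bit 6 = 0)
position 2: 101 → 1  (bit 5 = 1)
position 8: 100 → 0  (bit 4 = 0)
position 3: 011 → 1  (bit 3 = 1)
position 7: 010 → 0  (bit 2 = 0)
position 11: 001 → 1  (bit 1 = 1)
position 9: 000 → 1  (bit 0 = 1)
bits b7..b0 = 10101011 = 171

171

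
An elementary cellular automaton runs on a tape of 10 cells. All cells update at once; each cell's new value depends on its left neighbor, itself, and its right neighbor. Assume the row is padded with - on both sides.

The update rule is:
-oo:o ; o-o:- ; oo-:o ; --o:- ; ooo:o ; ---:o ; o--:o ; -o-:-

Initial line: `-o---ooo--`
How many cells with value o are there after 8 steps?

--oo-ooooo
o-oo-ooooo
--oo-ooooo  (repeats step 1; period 2)
step 8: o-oo-ooooo
count of o: 8

8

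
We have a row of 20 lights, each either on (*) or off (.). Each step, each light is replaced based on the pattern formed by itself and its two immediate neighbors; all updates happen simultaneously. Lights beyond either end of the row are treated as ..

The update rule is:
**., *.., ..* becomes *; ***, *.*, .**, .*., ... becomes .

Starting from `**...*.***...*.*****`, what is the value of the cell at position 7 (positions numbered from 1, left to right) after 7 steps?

.

step 1: .**.*....**.*......*
step 2: *.*..*..*.*..*....*.
step 3: ...**.**...**.*..*.*
step 4: ..*.*..**.*.*..**...
step 5: .*...**.*....**.**..
step 6: *.*.*.*..*..*.*..**.
step 7: .......**.**...**.**
position 7 holds .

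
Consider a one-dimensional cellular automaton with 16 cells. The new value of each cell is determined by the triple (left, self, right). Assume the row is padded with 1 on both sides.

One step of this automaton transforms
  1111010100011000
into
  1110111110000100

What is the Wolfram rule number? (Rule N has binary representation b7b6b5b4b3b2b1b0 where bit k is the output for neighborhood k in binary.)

position 0: 111 → 1  (bit 7 = 1)
position 3: 110 → 0  (bit 6 = 0)
position 4: 101 → 1  (bit 5 = 1)
position 8: 100 → 1  (bit 4 = 1)
position 11: 011 → 0  (bit 3 = 0)
position 5: 010 → 1  (bit 2 = 1)
position 10: 001 → 0  (bit 1 = 0)
position 9: 000 → 0  (bit 0 = 0)
bits b7..b0 = 10110100 = 180

180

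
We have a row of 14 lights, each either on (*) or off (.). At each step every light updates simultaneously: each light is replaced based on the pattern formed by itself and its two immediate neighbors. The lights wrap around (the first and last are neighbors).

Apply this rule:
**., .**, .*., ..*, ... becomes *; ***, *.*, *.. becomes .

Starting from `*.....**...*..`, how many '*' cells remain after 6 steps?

8

step 1: *.******.***.*
step 2: *.*....*.*.*.*
step 3: *.*.****.*.*.*
step 4: *.*.*..*.*.*.*
step 5: *.*.*.**.*.*.*
step 6: *.*.*.**.*.*.*
count of *: 8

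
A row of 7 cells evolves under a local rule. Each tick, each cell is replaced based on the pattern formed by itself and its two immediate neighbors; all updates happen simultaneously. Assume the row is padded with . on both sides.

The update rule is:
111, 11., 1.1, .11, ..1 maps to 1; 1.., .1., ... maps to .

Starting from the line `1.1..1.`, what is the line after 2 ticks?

tick 1: .1..1..
tick 2: 1..1...

1..1...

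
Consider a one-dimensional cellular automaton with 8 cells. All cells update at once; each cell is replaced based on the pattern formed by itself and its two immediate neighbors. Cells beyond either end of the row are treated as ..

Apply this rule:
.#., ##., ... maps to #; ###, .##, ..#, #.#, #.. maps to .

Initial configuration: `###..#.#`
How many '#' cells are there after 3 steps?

step 1: ..#..#.#
step 2: #.#..#.#
step 3: #.#..#.#
count of #: 4

4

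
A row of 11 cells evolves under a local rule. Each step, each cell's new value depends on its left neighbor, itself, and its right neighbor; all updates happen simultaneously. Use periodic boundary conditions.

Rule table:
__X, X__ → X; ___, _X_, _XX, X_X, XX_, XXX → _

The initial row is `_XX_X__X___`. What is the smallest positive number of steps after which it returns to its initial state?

X____XX_X__
_X__X____XX
__XX_X__X__
_X____XX_X_
X_X__X____X
___XX_X__X_
__X____XX_X
XX_X__X____
____XX_X__X
X__X____XX_
_XX_X__X___

11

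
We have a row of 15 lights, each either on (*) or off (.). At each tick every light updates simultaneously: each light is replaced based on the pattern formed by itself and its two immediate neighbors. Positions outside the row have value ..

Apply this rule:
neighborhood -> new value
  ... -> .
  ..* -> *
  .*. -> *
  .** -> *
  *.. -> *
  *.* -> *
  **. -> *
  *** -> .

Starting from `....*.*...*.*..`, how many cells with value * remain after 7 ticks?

11

tick 1: ...*****.*****.
tick 2: ..**...***...**
tick 3: .****.**.**.***
tick 4: **..*********.*
tick 5: *****.......***
tick 6: *...**.....**.*
tick 7: **.****...*****
count of *: 11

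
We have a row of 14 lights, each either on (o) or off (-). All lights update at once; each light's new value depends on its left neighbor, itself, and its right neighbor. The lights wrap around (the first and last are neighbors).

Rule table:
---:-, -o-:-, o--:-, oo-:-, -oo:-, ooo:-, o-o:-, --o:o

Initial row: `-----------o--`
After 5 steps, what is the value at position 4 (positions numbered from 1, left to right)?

-

----------o---
---------o----
--------o-----
-------o------
------o-------
position 4 holds -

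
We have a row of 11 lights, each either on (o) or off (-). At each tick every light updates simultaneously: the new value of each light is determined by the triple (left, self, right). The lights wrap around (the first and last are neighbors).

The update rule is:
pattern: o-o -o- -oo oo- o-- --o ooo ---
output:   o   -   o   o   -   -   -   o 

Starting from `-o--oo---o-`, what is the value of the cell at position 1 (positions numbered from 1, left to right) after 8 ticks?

tick 1: ----oo-o---
tick 2: ooo-ooo--oo
tick 3: --ooo-o--o-
tick 4: o-o-oo-----
tick 5: -o-ooo-ooo-
tick 6: --oo-ooo-o-
tick 7: o-oooo-oo--
tick 8: -oo--oooo--
position 1 holds -

-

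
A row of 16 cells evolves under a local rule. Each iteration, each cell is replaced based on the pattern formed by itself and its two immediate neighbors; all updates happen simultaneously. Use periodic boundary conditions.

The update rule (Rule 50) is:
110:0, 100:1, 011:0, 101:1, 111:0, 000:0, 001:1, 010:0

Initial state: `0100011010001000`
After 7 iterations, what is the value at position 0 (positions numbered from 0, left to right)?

iteration 1: 1010100101010100
iteration 2: 0101011010101011
iteration 3: 1010100101010100  (repeats iteration 1; period 2)
iteration 7: 1010100101010100
position 0 holds 1

1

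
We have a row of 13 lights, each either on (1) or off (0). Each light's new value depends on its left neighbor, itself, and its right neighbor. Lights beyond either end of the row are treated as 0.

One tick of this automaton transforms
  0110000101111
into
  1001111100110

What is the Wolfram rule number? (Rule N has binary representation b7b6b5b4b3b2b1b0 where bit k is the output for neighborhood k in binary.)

151

position 10: 111 → 1  (bit 7 = 1)
position 2: 110 → 0  (bit 6 = 0)
position 8: 101 → 0  (bit 5 = 0)
position 3: 100 → 1  (bit 4 = 1)
position 1: 011 → 0  (bit 3 = 0)
position 7: 010 → 1  (bit 2 = 1)
position 0: 001 → 1  (bit 1 = 1)
position 4: 000 → 1  (bit 0 = 1)
bits b7..b0 = 10010111 = 151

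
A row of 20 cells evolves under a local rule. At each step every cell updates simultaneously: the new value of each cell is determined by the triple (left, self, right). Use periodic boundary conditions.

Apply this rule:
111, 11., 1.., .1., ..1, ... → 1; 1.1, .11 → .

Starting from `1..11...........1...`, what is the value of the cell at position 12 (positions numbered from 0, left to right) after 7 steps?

step 1: 111.1111111111111111
step 2: 111..111111111111111
step 3: 11111.11111111111111
step 4: 11111..1111111111111
step 5: 1111111.111111111111
step 6: 1111111..11111111111
step 7: 111111111.1111111111
position 12 holds 1

1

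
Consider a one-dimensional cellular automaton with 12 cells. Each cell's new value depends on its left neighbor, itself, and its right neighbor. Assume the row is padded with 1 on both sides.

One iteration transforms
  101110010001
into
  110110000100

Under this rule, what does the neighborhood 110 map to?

1

At position 0 the neighborhood is 110; the next row has 1 there.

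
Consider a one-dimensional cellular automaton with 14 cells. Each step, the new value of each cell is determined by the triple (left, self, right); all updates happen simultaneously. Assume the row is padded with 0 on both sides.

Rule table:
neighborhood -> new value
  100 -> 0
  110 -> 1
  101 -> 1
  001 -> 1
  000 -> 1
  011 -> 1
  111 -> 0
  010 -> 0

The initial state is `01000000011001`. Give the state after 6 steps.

step 1: 10011111111010
step 2: 00110000001100
step 3: 11110111111101
step 4: 10011100000110
step 5: 00110101111110
step 6: 11111011000010

11111011000010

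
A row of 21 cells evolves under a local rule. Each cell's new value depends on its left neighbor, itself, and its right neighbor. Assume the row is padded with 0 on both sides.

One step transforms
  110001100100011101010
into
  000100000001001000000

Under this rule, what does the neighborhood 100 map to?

At position 2 the neighborhood is 100; the next row has 0 there.

0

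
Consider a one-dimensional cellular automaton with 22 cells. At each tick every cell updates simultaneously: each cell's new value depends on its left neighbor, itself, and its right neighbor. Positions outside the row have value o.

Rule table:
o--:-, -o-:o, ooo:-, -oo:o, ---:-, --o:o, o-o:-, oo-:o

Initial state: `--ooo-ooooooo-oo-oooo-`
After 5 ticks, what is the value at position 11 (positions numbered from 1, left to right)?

o

tick 1: -oo-o-o-----o-oo-o--o-
tick 2: -oo-o-o----oo-oo-o-oo-
tick 3: -oo-o-o---ooo-oo-o-oo-
tick 4: -oo-o-o--oo-o-oo-o-oo-
tick 5: -oo-o-o-ooo-o-oo-o-oo-
position 11 holds o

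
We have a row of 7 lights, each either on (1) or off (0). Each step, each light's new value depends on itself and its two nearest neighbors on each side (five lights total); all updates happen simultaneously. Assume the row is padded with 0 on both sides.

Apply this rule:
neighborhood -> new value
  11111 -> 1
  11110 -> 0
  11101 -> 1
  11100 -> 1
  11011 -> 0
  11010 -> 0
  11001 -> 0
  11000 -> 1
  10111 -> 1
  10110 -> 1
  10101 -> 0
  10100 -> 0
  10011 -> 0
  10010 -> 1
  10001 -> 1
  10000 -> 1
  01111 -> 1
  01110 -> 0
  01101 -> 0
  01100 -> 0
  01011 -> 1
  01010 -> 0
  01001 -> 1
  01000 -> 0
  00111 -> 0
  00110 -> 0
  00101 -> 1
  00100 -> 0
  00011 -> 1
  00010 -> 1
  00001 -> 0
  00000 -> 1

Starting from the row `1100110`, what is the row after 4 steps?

1100011

0000001
1111010
0101000
1100011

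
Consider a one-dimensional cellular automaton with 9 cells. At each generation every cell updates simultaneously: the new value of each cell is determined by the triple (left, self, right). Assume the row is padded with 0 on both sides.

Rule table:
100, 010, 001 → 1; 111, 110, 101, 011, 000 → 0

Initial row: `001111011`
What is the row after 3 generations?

000100000

generation 1: 010000000
generation 2: 111000000
generation 3: 000100000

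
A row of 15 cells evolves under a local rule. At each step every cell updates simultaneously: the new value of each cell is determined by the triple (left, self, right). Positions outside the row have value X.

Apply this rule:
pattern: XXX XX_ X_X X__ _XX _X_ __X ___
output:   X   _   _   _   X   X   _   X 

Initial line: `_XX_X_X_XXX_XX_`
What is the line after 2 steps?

_X__X_X_X___X__

_X__X_X_XX__X__
_X__X_X_X___X__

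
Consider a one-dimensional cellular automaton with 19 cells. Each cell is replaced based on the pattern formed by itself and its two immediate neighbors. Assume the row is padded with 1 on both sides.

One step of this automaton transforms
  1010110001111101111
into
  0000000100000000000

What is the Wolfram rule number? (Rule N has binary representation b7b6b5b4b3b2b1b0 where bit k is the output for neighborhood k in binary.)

position 10: 111 → 0  (bit 7 = 0)
position 0: 110 → 0  (bit 6 = 0)
position 1: 101 → 0  (bit 5 = 0)
position 6: 100 → 0  (bit 4 = 0)
position 4: 011 → 0  (bit 3 = 0)
position 2: 010 → 0  (bit 2 = 0)
position 8: 001 → 0  (bit 1 = 0)
position 7: 000 → 1  (bit 0 = 1)
bits b7..b0 = 00000001 = 1

1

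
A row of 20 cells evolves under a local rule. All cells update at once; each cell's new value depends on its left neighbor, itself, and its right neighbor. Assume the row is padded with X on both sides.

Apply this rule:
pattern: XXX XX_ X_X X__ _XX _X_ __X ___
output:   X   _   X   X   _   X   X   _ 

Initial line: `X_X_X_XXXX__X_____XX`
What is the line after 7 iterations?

XX_X_X_XX_XX_XXX_X_X

_XXXXX_XX_XXXX___X_X
X_XXX_X__X_XX_X_XXX_
_X_X_XXXXXX__XXX_X_X
XXXXX_XXXX_XX_X_XXX_
XXXX_X_XX_X__XXX_X_X
XXX_XXX__XXXX_X_XXX_
XX_X_X_XX_XX_XXX_X_X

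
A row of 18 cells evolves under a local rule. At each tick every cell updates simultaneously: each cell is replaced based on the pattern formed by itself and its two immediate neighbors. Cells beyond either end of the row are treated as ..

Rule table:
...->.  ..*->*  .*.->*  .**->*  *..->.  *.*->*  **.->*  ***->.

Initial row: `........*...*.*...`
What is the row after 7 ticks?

.**.*.**...****...

.......**..****...
......***.**..*...
.....**.****.**...
....*****..****...
...**...*.**..*...
..***..*****.**...
.**.*.**...****...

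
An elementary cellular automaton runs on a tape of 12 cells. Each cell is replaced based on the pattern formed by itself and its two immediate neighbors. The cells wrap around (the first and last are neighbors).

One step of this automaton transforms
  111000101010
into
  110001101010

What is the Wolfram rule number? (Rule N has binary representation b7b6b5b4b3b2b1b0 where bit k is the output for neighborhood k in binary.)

142

position 1: 111 → 1  (bit 7 = 1)
position 2: 110 → 0  (bit 6 = 0)
position 7: 101 → 0  (bit 5 = 0)
position 3: 100 → 0  (bit 4 = 0)
position 0: 011 → 1  (bit 3 = 1)
position 6: 010 → 1  (bit 2 = 1)
position 5: 001 → 1  (bit 1 = 1)
position 4: 000 → 0  (bit 0 = 0)
bits b7..b0 = 10001110 = 142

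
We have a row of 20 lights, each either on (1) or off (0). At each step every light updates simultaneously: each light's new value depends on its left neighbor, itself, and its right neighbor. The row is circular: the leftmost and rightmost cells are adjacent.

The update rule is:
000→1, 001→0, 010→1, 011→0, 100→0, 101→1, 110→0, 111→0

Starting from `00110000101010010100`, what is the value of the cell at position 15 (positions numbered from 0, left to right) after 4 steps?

0

10000110111110011101
00110001000000000010
10000101011111111010
10110111100000000111
position 15 holds 0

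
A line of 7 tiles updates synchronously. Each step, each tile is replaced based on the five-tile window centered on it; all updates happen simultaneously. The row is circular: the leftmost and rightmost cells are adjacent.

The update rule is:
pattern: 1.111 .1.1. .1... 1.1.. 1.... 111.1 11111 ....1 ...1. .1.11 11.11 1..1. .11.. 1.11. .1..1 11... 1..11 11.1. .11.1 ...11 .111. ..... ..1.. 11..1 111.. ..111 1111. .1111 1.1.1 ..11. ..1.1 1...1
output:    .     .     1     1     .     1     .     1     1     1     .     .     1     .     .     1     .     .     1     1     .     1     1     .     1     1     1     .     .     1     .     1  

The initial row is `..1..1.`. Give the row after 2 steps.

.11..1.

step 1: 111..11
step 2: .11..1.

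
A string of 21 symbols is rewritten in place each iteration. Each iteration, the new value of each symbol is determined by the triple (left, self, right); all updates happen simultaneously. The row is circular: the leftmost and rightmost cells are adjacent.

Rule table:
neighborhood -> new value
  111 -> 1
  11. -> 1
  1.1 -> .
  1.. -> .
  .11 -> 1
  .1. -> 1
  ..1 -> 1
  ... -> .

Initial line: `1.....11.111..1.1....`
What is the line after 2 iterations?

1....111.111.11.1...1
1...1111.111.11.1..11

1...1111.111.11.1..11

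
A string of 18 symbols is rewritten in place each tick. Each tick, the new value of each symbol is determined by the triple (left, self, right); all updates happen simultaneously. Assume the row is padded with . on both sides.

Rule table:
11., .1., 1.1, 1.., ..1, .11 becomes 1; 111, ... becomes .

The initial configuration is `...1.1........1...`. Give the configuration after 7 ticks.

1111.1111....111.1

tick 1: ..11111......111..
tick 2: .11...11....11.11.
tick 3: 1111.1111..1111111
tick 4: 1..111..1111.....1
tick 5: 1111.1111..11...11
tick 6: 1..111..111111.111
tick 7: 1111.1111....111.1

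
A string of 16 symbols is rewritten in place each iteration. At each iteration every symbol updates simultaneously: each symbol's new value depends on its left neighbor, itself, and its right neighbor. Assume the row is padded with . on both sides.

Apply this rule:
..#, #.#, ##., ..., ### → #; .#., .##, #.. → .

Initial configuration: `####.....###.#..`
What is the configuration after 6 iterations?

.###.####.###..#
#.###.####.##.#.
.#.###.####.##..
#.#.###.####.#.#
.#.#.###.####.#.
#.#.#.###.####..

#.#.#.###.####..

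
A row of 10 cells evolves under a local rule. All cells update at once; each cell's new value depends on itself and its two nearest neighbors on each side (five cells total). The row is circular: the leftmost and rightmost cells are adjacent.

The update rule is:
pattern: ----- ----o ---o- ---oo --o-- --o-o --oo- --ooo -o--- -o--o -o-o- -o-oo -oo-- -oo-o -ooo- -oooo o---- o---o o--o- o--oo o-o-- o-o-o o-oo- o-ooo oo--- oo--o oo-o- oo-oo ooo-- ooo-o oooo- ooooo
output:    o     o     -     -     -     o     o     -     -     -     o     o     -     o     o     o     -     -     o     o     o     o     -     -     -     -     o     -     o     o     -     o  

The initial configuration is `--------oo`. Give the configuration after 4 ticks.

--ooooo-o-
---oo-ooo-
-o-oo--oo-
ooo---oo--

ooo---oo--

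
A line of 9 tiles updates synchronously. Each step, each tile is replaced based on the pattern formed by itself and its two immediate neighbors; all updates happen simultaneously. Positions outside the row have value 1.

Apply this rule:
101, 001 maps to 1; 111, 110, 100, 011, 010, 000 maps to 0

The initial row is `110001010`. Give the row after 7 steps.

000010101
000101010
001010101
010101010
101010101
010101010  (repeats step 4; period 2)
step 7: 101010101

101010101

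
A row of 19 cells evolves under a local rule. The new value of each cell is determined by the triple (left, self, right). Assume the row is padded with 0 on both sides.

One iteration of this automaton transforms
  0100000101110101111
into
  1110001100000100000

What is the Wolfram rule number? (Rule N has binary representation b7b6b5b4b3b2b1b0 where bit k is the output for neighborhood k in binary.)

22

position 10: 111 → 0  (bit 7 = 0)
position 11: 110 → 0  (bit 6 = 0)
position 8: 101 → 0  (bit 5 = 0)
position 2: 100 → 1  (bit 4 = 1)
position 9: 011 → 0  (bit 3 = 0)
position 1: 010 → 1  (bit 2 = 1)
position 0: 001 → 1  (bit 1 = 1)
position 3: 000 → 0  (bit 0 = 0)
bits b7..b0 = 00010110 = 22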